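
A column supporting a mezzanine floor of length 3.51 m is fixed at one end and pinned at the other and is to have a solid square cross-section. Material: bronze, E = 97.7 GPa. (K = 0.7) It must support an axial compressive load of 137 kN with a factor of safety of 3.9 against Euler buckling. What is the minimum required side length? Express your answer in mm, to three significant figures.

a ≈ 79.6 mm

Required P_cr = n·P = 3.9 × 137 = 534.3 kN
L_e = K·L = 0.7 × 3.51 = 2.457 m
Required I = P_cr·L_e²/(π²E) = 5.343×10^5 × 2.457² / (π² × 9.77×10^10) = 3.345×10^-6 m⁴
I_req = 3.345×10^6 mm⁴
Solid square: I = a⁴/12  ⇒  a = (12I)^(1/4) = (12×3.345×10^6)^(1/4) = 79.6 mm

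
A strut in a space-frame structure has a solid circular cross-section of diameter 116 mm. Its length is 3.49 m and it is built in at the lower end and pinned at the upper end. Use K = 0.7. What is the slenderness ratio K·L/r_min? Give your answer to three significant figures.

λ ≈ 84.2

For a solid circle r = d/4 = 116/4 = 29.00 mm
L_e = K·L = 0.7 × 3.49 m = 2.443 m = 2443.0 mm
λ = L_e / r_min = 2443.0 / 29.00 = 84.2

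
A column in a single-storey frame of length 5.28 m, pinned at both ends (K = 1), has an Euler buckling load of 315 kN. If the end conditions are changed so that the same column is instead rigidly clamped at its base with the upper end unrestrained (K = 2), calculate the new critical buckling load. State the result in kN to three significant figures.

P_cr ∝ 1/K², so P_cr,new = P_cr,old × (K_old/K_new)² = 315 × (1/2)²
= 315 × 0.2500 = 78.8 kN

P_cr ≈ 78.8 kN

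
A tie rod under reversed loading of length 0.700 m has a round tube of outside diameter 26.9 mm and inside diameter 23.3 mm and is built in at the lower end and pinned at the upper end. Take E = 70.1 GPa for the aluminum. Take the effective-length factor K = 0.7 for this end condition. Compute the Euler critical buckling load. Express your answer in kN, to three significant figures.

d_o = 26.9 mm, d_i = 23.3 mm
I = π(d_o⁴ − d_i⁴)/64 = π(26.9⁴ − 23.30⁴)/64 = 1.124×10^4 mm⁴
I = 1.124×10^4 mm⁴ = 1.124×10^-8 m⁴
Effective length L_e = K·L = 0.7 × 0.700 = 0.4900 m
P_cr = π²EI / L_e² = π² × 70.1×10⁹ × 1.124×10^-8 / 0.4900² = 3.237×10^4 N

P_cr ≈ 32.4 kN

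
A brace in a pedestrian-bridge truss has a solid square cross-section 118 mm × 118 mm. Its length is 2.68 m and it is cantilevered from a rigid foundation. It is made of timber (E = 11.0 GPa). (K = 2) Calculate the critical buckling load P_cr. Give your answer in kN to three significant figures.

I = a⁴/12 = 118⁴/12 = 1.616×10^7 mm⁴
I = 1.616×10^7 mm⁴ = 1.616×10^-5 m⁴
Effective length L_e = K·L = 2 × 2.68 = 5.360 m
P_cr = π²EI / L_e² = π² × 11.0×10⁹ × 1.616×10^-5 / 5.360² = 6.105×10^4 N

P_cr ≈ 61.1 kN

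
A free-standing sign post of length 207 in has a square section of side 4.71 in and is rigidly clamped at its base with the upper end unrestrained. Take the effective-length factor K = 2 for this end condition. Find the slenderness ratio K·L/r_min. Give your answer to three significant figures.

For a square r = a/√12 = 4.71/√12 = 1.360 in
L_e = K·L = 2 × 207 = 414.0 in
λ = L_e / r_min = 414.00 / 1.360 = 304

λ ≈ 304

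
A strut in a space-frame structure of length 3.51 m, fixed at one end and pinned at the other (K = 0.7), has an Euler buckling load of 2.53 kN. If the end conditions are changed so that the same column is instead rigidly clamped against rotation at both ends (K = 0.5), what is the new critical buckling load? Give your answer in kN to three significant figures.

P_cr ≈ 4.96 kN

P_cr ∝ 1/K², so P_cr,new = P_cr,old × (K_old/K_new)² = 2.53 × (0.7/0.5)²
= 2.53 × 1.960 = 4.96 kN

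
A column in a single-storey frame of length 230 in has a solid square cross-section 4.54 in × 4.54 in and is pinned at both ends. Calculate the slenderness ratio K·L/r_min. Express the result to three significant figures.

λ ≈ 175

I = a⁴/12 = 4.54⁴/12 = 35.40 in⁴
A = 20.61 in²;  r_min = √(I/A) = √(35.40/20.61) = 1.311 in
L_e = K·L = 1 × 230 = 230.0 in
λ = L_e / r_min = 230.00 / 1.311 = 175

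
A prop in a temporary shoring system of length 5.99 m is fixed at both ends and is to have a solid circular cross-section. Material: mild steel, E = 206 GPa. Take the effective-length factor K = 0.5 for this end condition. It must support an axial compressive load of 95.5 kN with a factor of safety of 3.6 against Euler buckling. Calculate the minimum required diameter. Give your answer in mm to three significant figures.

d ≈ 74.6 mm

Required P_cr = n·P = 3.6 × 95.5 = 343.8 kN
L_e = K·L = 0.5 × 5.99 = 2.995 m
Required I = P_cr·L_e²/(π²E) = 3.438×10^5 × 2.995² / (π² × 2.06×10^11) = 1.517×10^-6 m⁴
I_req = 1.517×10^6 mm⁴
Solid circle: I = πd⁴/64  ⇒  d = (64I/π)^(1/4) = (64×1.517×10^6/π)^(1/4) = 74.6 mm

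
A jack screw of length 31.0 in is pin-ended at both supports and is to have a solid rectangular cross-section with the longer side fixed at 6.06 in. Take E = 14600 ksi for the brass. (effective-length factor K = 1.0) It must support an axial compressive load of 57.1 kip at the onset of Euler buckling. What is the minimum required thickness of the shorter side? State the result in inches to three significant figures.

b ≈ 0.910 in

L_e = K·L = 1 × 31.0 = 31.00 in
Required I = P_cr·L_e²/(π²E) = 5.710×10^4 × 31.00² / (π² × 1.46×10^7) = 0.3808 in⁴
Rectangle, weak axis: I_min = h·b³/12 with h = 6.06 in fixed  ⇒  b = (12I/h)^(1/3) = 0.910 in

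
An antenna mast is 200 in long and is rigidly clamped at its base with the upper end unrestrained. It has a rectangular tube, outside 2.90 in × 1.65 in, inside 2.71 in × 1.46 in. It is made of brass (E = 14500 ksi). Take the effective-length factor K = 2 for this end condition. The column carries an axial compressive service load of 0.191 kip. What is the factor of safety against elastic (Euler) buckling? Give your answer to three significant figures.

Weak-axis I_min = (h_o·b_o³ − h_i·b_i³)/12 with b_o = 1.65, b_i = 1.460 in (shorter outer/inner sides).
I_min = (2.90×1.65³ − 2.710×1.460³)/12 = 0.3828 in⁴
Effective length L_e = K·L = 2 × 200 = 400.0 in
P_cr = π²EI / L_e² = π² × 14500×10³ × 0.3828 / 400.0² = 342.4 lb
Factor of safety n = P_cr / P = 0.34236 / 0.191 = 1.79

n ≈ 1.79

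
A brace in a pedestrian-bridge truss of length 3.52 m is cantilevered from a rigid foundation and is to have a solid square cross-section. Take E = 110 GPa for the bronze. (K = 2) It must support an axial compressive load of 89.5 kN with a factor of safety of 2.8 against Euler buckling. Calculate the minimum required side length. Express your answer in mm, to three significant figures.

Required P_cr = n·P = 2.8 × 89.5 = 250.6 kN
L_e = K·L = 2 × 3.52 = 7.040 m
Required I = P_cr·L_e²/(π²E) = 2.506×10^5 × 7.040² / (π² × 1.10×10^11) = 1.144×10^-5 m⁴
I_req = 1.144×10^7 mm⁴
Solid square: I = a⁴/12  ⇒  a = (12I)^(1/4) = (12×1.144×10^7)^(1/4) = 108 mm

a ≈ 108 mm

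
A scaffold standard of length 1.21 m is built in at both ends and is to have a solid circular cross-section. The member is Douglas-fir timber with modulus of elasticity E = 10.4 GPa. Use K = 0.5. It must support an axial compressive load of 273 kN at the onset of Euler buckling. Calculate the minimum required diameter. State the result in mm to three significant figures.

d ≈ 66.7 mm

L_e = K·L = 0.5 × 1.21 = 0.6050 m
Required I = P_cr·L_e²/(π²E) = 2.730×10^5 × 0.6050² / (π² × 1.04×10^10) = 9.735×10^-7 m⁴
I_req = 9.735×10^5 mm⁴
Solid circle: I = πd⁴/64  ⇒  d = (64I/π)^(1/4) = (64×9.735×10^5/π)^(1/4) = 66.7 mm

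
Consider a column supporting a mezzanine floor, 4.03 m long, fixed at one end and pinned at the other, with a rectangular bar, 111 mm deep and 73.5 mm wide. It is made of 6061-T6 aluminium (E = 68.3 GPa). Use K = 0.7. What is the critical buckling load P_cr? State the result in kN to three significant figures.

Buckling occurs about the weak axis: I_min = h·b³/12 with b = 73.5 mm (the shorter side).
I_min = 111×73.5³/12 = 3.673×10^6 mm⁴
I = 3.673×10^6 mm⁴ = 3.673×10^-6 m⁴
Effective length L_e = K·L = 0.7 × 4.03 = 2.821 m
P_cr = π²EI / L_e² = π² × 68.3×10⁹ × 3.673×10^-6 / 2.821² = 3.111×10^5 N

P_cr ≈ 311 kN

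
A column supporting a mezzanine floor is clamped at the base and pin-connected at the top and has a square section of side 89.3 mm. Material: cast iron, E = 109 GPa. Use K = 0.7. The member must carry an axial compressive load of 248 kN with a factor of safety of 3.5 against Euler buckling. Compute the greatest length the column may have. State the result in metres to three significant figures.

I = a⁴/12 = 89.3⁴/12 = 5.299×10^6 mm⁴
I = 5.299×10^-6 m⁴
Required critical load P_cr = n·P = 3.5 × 248 = 868.0 kN = 8.680×10^5 N
From P_cr = π²EI/(K·L)²:  L = (1/K)·√(π²EI/P_cr) = (1/0.7)·√(π²×1.09×10^11×5.299×10^-6/8.680×10^5)
L = 3.66 m

L_max ≈ 3.66 m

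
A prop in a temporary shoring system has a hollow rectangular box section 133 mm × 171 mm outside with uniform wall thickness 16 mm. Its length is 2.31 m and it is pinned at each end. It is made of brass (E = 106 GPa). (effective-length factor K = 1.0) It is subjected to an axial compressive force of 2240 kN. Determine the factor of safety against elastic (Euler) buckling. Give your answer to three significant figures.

n ≈ 1.89

Inner dimensions: h_i = 171 − 2×16 = 139.0 mm, b_i = 133 − 2×16 = 101.0 mm
Weak-axis I_min = (h_o·b_o³ − h_i·b_i³)/12 with b_o = 133, b_i = 101.0 mm (shorter outer/inner sides).
I_min = (171×133³ − 139.0×101.0³)/12 = 2.159×10^7 mm⁴
I = 2.159×10^7 mm⁴ = 2.159×10^-5 m⁴
Effective length L_e = K·L = 1 × 2.31 = 2.310 m
P_cr = π²EI / L_e² = π² × 106×10⁹ × 2.159×10^-5 / 2.310² = 4.233×10^6 N
Factor of safety n = P_cr / P = 4233.0 / 2240 = 1.89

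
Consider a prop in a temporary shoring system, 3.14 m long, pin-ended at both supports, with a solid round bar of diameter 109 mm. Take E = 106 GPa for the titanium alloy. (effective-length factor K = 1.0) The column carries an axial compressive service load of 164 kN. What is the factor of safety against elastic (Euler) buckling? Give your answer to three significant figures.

I = πd⁴/64 = π×109⁴/64 = 6.929×10^6 mm⁴
I = 6.929×10^6 mm⁴ = 6.929×10^-6 m⁴
Effective length L_e = K·L = 1 × 3.14 = 3.140 m
P_cr = π²EI / L_e² = π² × 106×10⁹ × 6.929×10^-6 / 3.140² = 7.352×10^5 N
Factor of safety n = P_cr / P = 735.23 / 164 = 4.48

n ≈ 4.48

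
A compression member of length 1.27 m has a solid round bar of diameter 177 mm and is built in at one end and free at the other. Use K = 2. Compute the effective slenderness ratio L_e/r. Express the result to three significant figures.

λ ≈ 57.4

I = πd⁴/64 = π×177⁴/64 = 4.818×10^7 mm⁴
A = 2.461×10^4 mm²;  r_min = √(I/A) = √(4.818×10^7/2.461×10^4) = 44.25 mm
L_e = K·L = 2 × 1.27 m = 2.540 m = 2540.0 mm
λ = L_e / r_min = 2540.0 / 44.25 = 57.4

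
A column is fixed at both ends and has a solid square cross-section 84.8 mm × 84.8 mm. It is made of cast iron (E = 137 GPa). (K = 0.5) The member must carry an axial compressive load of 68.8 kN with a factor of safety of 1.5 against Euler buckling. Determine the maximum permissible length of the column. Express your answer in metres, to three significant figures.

L_max ≈ 15.0 m

I = a⁴/12 = 84.8⁴/12 = 4.309×10^6 mm⁴
I = 4.309×10^-6 m⁴
Required critical load P_cr = n·P = 1.5 × 68.8 = 103.2 kN = 1.032×10^5 N
From P_cr = π²EI/(K·L)²:  L = (1/K)·√(π²EI/P_cr) = (1/0.5)·√(π²×1.37×10^11×4.309×10^-6/1.032×10^5)
L = 15.0 m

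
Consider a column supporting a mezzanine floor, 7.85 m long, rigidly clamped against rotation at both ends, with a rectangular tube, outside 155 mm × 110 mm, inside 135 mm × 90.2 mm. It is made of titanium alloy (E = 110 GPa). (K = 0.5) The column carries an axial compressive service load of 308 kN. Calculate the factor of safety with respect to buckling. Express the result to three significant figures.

n ≈ 2.04

Weak-axis I_min = (h_o·b_o³ − h_i·b_i³)/12 with b_o = 110, b_i = 90.20 mm (shorter outer/inner sides).
I_min = (155×110³ − 135.0×90.20³)/12 = 8.936×10^6 mm⁴
I = 8.936×10^6 mm⁴ = 8.936×10^-6 m⁴
Effective length L_e = K·L = 0.5 × 7.85 = 3.925 m
P_cr = π²EI / L_e² = π² × 110×10⁹ × 8.936×10^-6 / 3.925² = 6.297×10^5 N
Factor of safety n = P_cr / P = 629.74 / 308 = 2.04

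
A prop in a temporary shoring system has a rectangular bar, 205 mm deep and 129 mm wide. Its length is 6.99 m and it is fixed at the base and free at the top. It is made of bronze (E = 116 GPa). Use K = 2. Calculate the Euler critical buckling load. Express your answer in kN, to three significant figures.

P_cr ≈ 215 kN

Buckling occurs about the weak axis: I_min = h·b³/12 with b = 129 mm (the shorter side).
I_min = 205×129³/12 = 3.667×10^7 mm⁴
I = 3.667×10^7 mm⁴ = 3.667×10^-5 m⁴
Effective length L_e = K·L = 2 × 6.99 = 13.98 m
P_cr = π²EI / L_e² = π² × 116×10⁹ × 3.667×10^-5 / 13.98² = 2.148×10^5 N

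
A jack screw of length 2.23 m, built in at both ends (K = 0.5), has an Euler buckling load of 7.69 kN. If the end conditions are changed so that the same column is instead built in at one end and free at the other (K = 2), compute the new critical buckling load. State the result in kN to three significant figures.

P_cr ≈ 0.481 kN

P_cr ∝ 1/K², so P_cr,new = P_cr,old × (K_old/K_new)² = 7.69 × (0.5/2)²
= 7.69 × 0.06250 = 0.481 kN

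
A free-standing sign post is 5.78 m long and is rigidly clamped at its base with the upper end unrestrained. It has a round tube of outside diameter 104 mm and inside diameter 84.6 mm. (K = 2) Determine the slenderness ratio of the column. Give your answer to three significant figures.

λ ≈ 345

d_o = 104 mm, d_i = 84.6 mm
I = π(d_o⁴ − d_i⁴)/64 = π(104⁴ − 84.60⁴)/64 = 3.228×10^6 mm⁴
A = 2.874×10^3 mm²;  r_min = √(I/A) = √(3.228×10^6/2.874×10^3) = 33.52 mm
L_e = K·L = 2 × 5.78 m = 11.56 m = 11560 mm
λ = L_e / r_min = 11560 / 33.52 = 345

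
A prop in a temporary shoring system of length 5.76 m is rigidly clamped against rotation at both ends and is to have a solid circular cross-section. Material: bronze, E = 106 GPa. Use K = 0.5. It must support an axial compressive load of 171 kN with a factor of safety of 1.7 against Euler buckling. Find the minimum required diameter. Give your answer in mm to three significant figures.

d ≈ 82.8 mm

Required P_cr = n·P = 1.7 × 171 = 290.7 kN
L_e = K·L = 0.5 × 5.76 = 2.880 m
Required I = P_cr·L_e²/(π²E) = 2.907×10^5 × 2.880² / (π² × 1.06×10^11) = 2.305×10^-6 m⁴
I_req = 2.305×10^6 mm⁴
Solid circle: I = πd⁴/64  ⇒  d = (64I/π)^(1/4) = (64×2.305×10^6/π)^(1/4) = 82.8 mm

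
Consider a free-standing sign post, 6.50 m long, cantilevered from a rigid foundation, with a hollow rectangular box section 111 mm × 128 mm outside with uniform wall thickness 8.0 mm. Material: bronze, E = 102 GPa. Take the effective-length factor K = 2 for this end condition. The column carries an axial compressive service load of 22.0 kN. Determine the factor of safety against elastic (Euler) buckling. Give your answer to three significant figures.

Inner dimensions: h_i = 128 − 2×8.0 = 112.0 mm, b_i = 111 − 2×8.0 = 95.00 mm
Weak-axis I_min = (h_o·b_o³ − h_i·b_i³)/12 with b_o = 111, b_i = 95.00 mm (shorter outer/inner sides).
I_min = (128×111³ − 112.0×95.00³)/12 = 6.586×10^6 mm⁴
I = 6.586×10^6 mm⁴ = 6.586×10^-6 m⁴
Effective length L_e = K·L = 2 × 6.50 = 13.00 m
P_cr = π²EI / L_e² = π² × 102×10⁹ × 6.586×10^-6 / 13.00² = 3.923×10^4 N
Factor of safety n = P_cr / P = 39.231 / 22.0 = 1.78

n ≈ 1.78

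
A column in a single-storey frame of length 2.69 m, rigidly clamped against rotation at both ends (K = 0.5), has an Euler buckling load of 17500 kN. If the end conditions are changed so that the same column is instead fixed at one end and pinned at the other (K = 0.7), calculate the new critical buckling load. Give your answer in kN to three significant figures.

P_cr ∝ 1/K², so P_cr,new = P_cr,old × (K_old/K_new)² = 17500 × (0.5/0.7)²
= 17500 × 0.5102 = 8930 kN

P_cr ≈ 8930 kN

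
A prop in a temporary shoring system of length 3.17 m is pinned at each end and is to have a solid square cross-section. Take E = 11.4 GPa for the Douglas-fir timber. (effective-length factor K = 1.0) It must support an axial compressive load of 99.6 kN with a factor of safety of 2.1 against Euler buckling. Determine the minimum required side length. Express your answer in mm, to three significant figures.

Required P_cr = n·P = 2.1 × 99.6 = 209.2 kN
L_e = K·L = 1 × 3.17 = 3.170 m
Required I = P_cr·L_e²/(π²E) = 2.092×10^5 × 3.170² / (π² × 1.14×10^10) = 1.868×10^-5 m⁴
I_req = 1.868×10^7 mm⁴
Solid square: I = a⁴/12  ⇒  a = (12I)^(1/4) = (12×1.868×10^7)^(1/4) = 122 mm

a ≈ 122 mm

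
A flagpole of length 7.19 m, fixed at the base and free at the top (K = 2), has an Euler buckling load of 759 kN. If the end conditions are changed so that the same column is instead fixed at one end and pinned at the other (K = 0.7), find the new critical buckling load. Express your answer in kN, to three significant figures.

P_cr ≈ 6200 kN

P_cr ∝ 1/K², so P_cr,new = P_cr,old × (K_old/K_new)² = 759 × (2/0.7)²
= 759 × 8.163 = 6200 kN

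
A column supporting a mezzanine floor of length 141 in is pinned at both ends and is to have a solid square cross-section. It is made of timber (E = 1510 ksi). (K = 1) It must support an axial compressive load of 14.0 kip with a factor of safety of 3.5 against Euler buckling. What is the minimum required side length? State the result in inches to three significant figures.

a ≈ 5.29 in

Required P_cr = n·P = 3.5 × 14.0 = 49.00 kip
L_e = K·L = 1 × 141 = 141.0 in
Required I = P_cr·L_e²/(π²E) = 4.900×10^4 × 141.0² / (π² × 1.51×10^6) = 65.37 in⁴
Solid square: I = a⁴/12  ⇒  a = (12I)^(1/4) = (12×65.37)^(1/4) = 5.29 in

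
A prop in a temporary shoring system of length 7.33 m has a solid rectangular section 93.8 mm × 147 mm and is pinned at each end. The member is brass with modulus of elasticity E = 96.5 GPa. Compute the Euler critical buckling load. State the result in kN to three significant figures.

P_cr ≈ 179 kN

Buckling occurs about the weak axis: I_min = h·b³/12 with b = 93.8 mm (the shorter side).
I_min = 147×93.8³/12 = 1.011×10^7 mm⁴
I = 1.011×10^7 mm⁴ = 1.011×10^-5 m⁴
Effective length L_e = K·L = 1 × 7.33 = 7.330 m
P_cr = π²EI / L_e² = π² × 96.5×10⁹ × 1.011×10^-5 / 7.330² = 1.792×10^5 N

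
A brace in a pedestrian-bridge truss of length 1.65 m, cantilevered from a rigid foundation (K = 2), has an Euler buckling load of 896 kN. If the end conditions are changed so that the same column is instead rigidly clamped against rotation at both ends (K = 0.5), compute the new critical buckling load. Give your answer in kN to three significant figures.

P_cr ≈ 14300 kN

P_cr ∝ 1/K², so P_cr,new = P_cr,old × (K_old/K_new)² = 896 × (2/0.5)²
= 896 × 16.00 = 14300 kN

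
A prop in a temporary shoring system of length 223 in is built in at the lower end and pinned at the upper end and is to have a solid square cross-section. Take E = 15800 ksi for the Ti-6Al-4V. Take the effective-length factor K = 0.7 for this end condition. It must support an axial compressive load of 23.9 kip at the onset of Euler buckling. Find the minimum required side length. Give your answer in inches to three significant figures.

a ≈ 2.59 in

L_e = K·L = 0.7 × 223 = 156.1 in
Required I = P_cr·L_e²/(π²E) = 2.390×10^4 × 156.1² / (π² × 1.58×10^7) = 3.735 in⁴
Solid square: I = a⁴/12  ⇒  a = (12I)^(1/4) = (12×3.735)^(1/4) = 2.59 in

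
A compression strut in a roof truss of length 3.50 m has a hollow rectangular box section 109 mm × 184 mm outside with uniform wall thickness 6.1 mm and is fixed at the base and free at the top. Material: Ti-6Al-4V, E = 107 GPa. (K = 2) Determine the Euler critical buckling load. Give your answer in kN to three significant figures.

P_cr ≈ 148 kN

Inner dimensions: h_i = 184 − 2×6.1 = 171.8 mm, b_i = 109 − 2×6.1 = 96.80 mm
Weak-axis I_min = (h_o·b_o³ − h_i·b_i³)/12 with b_o = 109, b_i = 96.80 mm (shorter outer/inner sides).
I_min = (184×109³ − 171.8×96.80³)/12 = 6.871×10^6 mm⁴
I = 6.871×10^6 mm⁴ = 6.871×10^-6 m⁴
Effective length L_e = K·L = 2 × 3.50 = 7.000 m
P_cr = π²EI / L_e² = π² × 107×10⁹ × 6.871×10^-6 / 7.000² = 1.481×10^5 N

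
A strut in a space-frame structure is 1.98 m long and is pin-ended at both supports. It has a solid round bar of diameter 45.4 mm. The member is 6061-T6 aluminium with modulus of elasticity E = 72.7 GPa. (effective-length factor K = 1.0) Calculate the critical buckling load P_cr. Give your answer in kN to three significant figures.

I = πd⁴/64 = π×45.4⁴/64 = 2.085×10^5 mm⁴
I = 2.085×10^5 mm⁴ = 2.085×10^-7 m⁴
Effective length L_e = K·L = 1 × 1.98 = 1.980 m
P_cr = π²EI / L_e² = π² × 72.7×10⁹ × 2.085×10^-7 / 1.980² = 3.817×10^4 N

P_cr ≈ 38.2 kN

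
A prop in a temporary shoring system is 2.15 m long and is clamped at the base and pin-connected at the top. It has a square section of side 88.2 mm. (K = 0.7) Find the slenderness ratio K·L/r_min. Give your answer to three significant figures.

λ ≈ 59.1

I = a⁴/12 = 88.2⁴/12 = 5.043×10^6 mm⁴
A = 7.779×10^3 mm²;  r_min = √(I/A) = √(5.043×10^6/7.779×10^3) = 25.46 mm
L_e = K·L = 0.7 × 2.15 m = 1.505 m = 1505.0 mm
λ = L_e / r_min = 1505.0 / 25.46 = 59.1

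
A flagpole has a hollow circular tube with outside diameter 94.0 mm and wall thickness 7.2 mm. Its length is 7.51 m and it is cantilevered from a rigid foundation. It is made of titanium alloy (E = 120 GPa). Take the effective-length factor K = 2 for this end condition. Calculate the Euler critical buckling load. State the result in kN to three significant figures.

P_cr ≈ 9.77 kN

Inner diameter d_i = 94.0 − 2×7.2 = 79.60 mm
I = π(d_o⁴ − d_i⁴)/64 = π(94.0⁴ − 79.60⁴)/64 = 1.862×10^6 mm⁴
I = 1.862×10^6 mm⁴ = 1.862×10^-6 m⁴
Effective length L_e = K·L = 2 × 7.51 = 15.02 m
P_cr = π²EI / L_e² = π² × 120×10⁹ × 1.862×10^-6 / 15.02² = 9.774×10^3 N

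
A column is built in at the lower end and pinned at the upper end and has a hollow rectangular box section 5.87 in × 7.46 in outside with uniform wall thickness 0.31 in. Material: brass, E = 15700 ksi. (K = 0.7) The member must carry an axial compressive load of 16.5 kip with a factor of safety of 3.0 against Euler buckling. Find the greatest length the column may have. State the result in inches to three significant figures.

Inner dimensions: h_i = 7.46 − 2×0.31 = 6.840 in, b_i = 5.87 − 2×0.31 = 5.250 in
Weak-axis I_min = (h_o·b_o³ − h_i·b_i³)/12 with b_o = 5.87, b_i = 5.250 in (shorter outer/inner sides).
I_min = (7.46×5.87³ − 6.840×5.250³)/12 = 43.26 in⁴
Required critical load P_cr = n·P = 3.0 × 16.5 = 49.50 kip = 4.950×10^4 lb
From P_cr = π²EI/(K·L)²:  L = (1/K)·√(π²EI/P_cr) = (1/0.7)·√(π²×1.57×10^7×43.26/4.950×10^4)
L = 526 in

L_max ≈ 526 in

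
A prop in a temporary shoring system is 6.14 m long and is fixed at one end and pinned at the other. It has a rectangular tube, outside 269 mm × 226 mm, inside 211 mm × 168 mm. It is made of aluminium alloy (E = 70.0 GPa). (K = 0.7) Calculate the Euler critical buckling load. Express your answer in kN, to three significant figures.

P_cr ≈ 6560 kN

Weak-axis I_min = (h_o·b_o³ − h_i·b_i³)/12 with b_o = 226, b_i = 168.0 mm (shorter outer/inner sides).
I_min = (269×226³ − 211.0×168.0³)/12 = 1.754×10^8 mm⁴
I = 1.754×10^8 mm⁴ = 1.754×10^-4 m⁴
Effective length L_e = K·L = 0.7 × 6.14 = 4.298 m
P_cr = π²EI / L_e² = π² × 70.0×10⁹ × 1.754×10^-4 / 4.298² = 6.559×10^6 N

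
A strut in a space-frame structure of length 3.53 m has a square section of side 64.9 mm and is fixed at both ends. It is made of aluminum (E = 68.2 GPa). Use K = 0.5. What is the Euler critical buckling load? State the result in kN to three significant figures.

I = a⁴/12 = 64.9⁴/12 = 1.478×10^6 mm⁴
I = 1.478×10^6 mm⁴ = 1.478×10^-6 m⁴
Effective length L_e = K·L = 0.5 × 3.53 = 1.765 m
P_cr = π²EI / L_e² = π² × 68.2×10⁹ × 1.478×10^-6 / 1.765² = 3.194×10^5 N

P_cr ≈ 319 kN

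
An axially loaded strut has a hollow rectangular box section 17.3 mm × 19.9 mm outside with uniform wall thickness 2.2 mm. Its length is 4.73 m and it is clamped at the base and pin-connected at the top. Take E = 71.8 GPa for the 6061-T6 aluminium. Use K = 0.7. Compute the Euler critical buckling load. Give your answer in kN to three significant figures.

P_cr ≈ 0.376 kN

Inner dimensions: h_i = 19.9 − 2×2.2 = 15.50 mm, b_i = 17.3 − 2×2.2 = 12.90 mm
Weak-axis I_min = (h_o·b_o³ − h_i·b_i³)/12 with b_o = 17.3, b_i = 12.90 mm (shorter outer/inner sides).
I_min = (19.9×17.3³ − 15.50×12.90³)/12 = 5.814×10^3 mm⁴
I = 5.814×10^3 mm⁴ = 5.814×10^-9 m⁴
Effective length L_e = K·L = 0.7 × 4.73 = 3.311 m
P_cr = π²EI / L_e² = π² × 71.8×10⁹ × 5.814×10^-9 / 3.311² = 375.8 N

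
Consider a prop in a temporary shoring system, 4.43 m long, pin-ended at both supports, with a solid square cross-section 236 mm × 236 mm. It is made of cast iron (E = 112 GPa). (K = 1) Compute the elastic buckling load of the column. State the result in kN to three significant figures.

I = a⁴/12 = 236⁴/12 = 2.585×10^8 mm⁴
I = 2.585×10^8 mm⁴ = 2.585×10^-4 m⁴
Effective length L_e = K·L = 1 × 4.43 = 4.430 m
P_cr = π²EI / L_e² = π² × 112×10⁹ × 2.585×10^-4 / 4.430² = 1.456×10^7 N

P_cr ≈ 14600 kN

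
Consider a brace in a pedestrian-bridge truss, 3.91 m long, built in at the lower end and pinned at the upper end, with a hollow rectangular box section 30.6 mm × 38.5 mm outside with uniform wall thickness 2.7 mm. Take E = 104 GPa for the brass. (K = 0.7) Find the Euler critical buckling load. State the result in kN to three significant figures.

Inner dimensions: h_i = 38.5 − 2×2.7 = 33.10 mm, b_i = 30.6 − 2×2.7 = 25.20 mm
Weak-axis I_min = (h_o·b_o³ − h_i·b_i³)/12 with b_o = 30.6, b_i = 25.20 mm (shorter outer/inner sides).
I_min = (38.5×30.6³ − 33.10×25.20³)/12 = 4.779×10^4 mm⁴
I = 4.779×10^4 mm⁴ = 4.779×10^-8 m⁴
Effective length L_e = K·L = 0.7 × 3.91 = 2.737 m
P_cr = π²EI / L_e² = π² × 104×10⁹ × 4.779×10^-8 / 2.737² = 6.548×10^3 N

P_cr ≈ 6.55 kN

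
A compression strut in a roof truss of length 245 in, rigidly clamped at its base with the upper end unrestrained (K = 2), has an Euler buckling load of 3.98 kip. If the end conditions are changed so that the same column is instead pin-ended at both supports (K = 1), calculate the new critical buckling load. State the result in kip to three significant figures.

P_cr ≈ 15.9 kip

P_cr ∝ 1/K², so P_cr,new = P_cr,old × (K_old/K_new)² = 3.98 × (2/1)²
= 3.98 × 4.000 = 15.9 kip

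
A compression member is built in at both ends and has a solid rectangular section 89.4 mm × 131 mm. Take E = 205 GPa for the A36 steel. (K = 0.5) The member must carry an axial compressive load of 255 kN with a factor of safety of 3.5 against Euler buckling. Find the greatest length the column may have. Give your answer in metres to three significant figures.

L_max ≈ 8.41 m

Buckling occurs about the weak axis: I_min = h·b³/12 with b = 89.4 mm (the shorter side).
I_min = 131×89.4³/12 = 7.800×10^6 mm⁴
I = 7.800×10^-6 m⁴
Required critical load P_cr = n·P = 3.5 × 255 = 892.5 kN = 8.925×10^5 N
From P_cr = π²EI/(K·L)²:  L = (1/K)·√(π²EI/P_cr) = (1/0.5)·√(π²×2.05×10^11×7.800×10^-6/8.925×10^5)
L = 8.41 m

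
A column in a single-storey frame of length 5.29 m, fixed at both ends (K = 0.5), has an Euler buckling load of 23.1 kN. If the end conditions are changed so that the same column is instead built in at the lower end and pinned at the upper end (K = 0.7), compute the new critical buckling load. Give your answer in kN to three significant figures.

P_cr ∝ 1/K², so P_cr,new = P_cr,old × (K_old/K_new)² = 23.1 × (0.5/0.7)²
= 23.1 × 0.5102 = 11.8 kN

P_cr ≈ 11.8 kN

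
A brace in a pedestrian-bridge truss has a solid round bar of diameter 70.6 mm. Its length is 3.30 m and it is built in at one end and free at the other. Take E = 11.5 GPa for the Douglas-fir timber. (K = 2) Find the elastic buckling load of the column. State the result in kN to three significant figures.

I = πd⁴/64 = π×70.6⁴/64 = 1.220×10^6 mm⁴
I = 1.220×10^6 mm⁴ = 1.220×10^-6 m⁴
Effective length L_e = K·L = 2 × 3.30 = 6.600 m
P_cr = π²EI / L_e² = π² × 11.5×10⁹ × 1.220×10^-6 / 6.600² = 3.178×10^3 N

P_cr ≈ 3.18 kN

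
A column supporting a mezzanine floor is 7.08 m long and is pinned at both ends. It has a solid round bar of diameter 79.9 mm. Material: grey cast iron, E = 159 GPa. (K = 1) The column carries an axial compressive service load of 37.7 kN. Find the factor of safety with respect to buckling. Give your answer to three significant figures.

I = πd⁴/64 = π×79.9⁴/64 = 2.001×10^6 mm⁴
I = 2.001×10^6 mm⁴ = 2.001×10^-6 m⁴
Effective length L_e = K·L = 1 × 7.08 = 7.080 m
P_cr = π²EI / L_e² = π² × 159×10⁹ × 2.001×10^-6 / 7.080² = 6.263×10^4 N
Factor of safety n = P_cr / P = 62.631 / 37.7 = 1.66

n ≈ 1.66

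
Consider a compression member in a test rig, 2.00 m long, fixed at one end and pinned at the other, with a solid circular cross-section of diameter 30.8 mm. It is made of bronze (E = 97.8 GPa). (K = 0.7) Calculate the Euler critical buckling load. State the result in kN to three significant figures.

I = πd⁴/64 = π×30.8⁴/64 = 4.417×10^4 mm⁴
I = 4.417×10^4 mm⁴ = 4.417×10^-8 m⁴
Effective length L_e = K·L = 0.7 × 2.00 = 1.400 m
P_cr = π²EI / L_e² = π² × 97.8×10⁹ × 4.417×10^-8 / 1.400² = 2.175×10^4 N

P_cr ≈ 21.8 kN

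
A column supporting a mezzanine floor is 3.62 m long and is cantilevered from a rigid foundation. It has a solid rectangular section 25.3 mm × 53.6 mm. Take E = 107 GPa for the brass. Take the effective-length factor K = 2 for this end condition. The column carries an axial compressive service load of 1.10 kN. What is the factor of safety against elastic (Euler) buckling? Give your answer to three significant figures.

n ≈ 1.32

Buckling occurs about the weak axis: I_min = h·b³/12 with b = 25.3 mm (the shorter side).
I_min = 53.6×25.3³/12 = 7.233×10^4 mm⁴
I = 7.233×10^4 mm⁴ = 7.233×10^-8 m⁴
Effective length L_e = K·L = 2 × 3.62 = 7.240 m
P_cr = π²EI / L_e² = π² × 107×10⁹ × 7.233×10^-8 / 7.240² = 1.457×10^3 N
Factor of safety n = P_cr / P = 1.4573 / 1.10 = 1.32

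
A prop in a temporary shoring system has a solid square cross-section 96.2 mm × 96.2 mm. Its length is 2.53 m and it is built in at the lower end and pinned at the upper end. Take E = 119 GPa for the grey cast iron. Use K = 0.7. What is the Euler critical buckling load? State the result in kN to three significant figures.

I = a⁴/12 = 96.2⁴/12 = 7.137×10^6 mm⁴
I = 7.137×10^6 mm⁴ = 7.137×10^-6 m⁴
Effective length L_e = K·L = 0.7 × 2.53 = 1.771 m
P_cr = π²EI / L_e² = π² × 119×10⁹ × 7.137×10^-6 / 1.771² = 2.673×10^6 N

P_cr ≈ 2670 kN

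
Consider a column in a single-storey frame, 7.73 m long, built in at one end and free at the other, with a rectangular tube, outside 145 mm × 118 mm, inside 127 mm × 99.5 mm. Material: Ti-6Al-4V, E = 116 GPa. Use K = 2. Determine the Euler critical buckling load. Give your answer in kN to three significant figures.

P_cr ≈ 45.2 kN

Weak-axis I_min = (h_o·b_o³ − h_i·b_i³)/12 with b_o = 118, b_i = 99.50 mm (shorter outer/inner sides).
I_min = (145×118³ − 127.0×99.50³)/12 = 9.428×10^6 mm⁴
I = 9.428×10^6 mm⁴ = 9.428×10^-6 m⁴
Effective length L_e = K·L = 2 × 7.73 = 15.46 m
P_cr = π²EI / L_e² = π² × 116×10⁹ × 9.428×10^-6 / 15.46² = 4.516×10^4 N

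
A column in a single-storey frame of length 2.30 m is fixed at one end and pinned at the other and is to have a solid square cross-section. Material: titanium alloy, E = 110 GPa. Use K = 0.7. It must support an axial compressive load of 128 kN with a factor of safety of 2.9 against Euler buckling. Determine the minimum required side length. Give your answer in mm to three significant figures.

Required P_cr = n·P = 2.9 × 128 = 371.2 kN
L_e = K·L = 0.7 × 2.30 = 1.610 m
Required I = P_cr·L_e²/(π²E) = 3.712×10^5 × 1.610² / (π² × 1.10×10^11) = 8.863×10^-7 m⁴
I_req = 8.863×10^5 mm⁴
Solid square: I = a⁴/12  ⇒  a = (12I)^(1/4) = (12×8.863×10^5)^(1/4) = 57.1 mm

a ≈ 57.1 mm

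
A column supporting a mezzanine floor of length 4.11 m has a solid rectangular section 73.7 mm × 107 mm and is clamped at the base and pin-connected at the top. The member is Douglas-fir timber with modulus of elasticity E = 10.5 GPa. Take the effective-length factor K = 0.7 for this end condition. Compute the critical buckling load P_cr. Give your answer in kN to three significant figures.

P_cr ≈ 44.7 kN

Buckling occurs about the weak axis: I_min = h·b³/12 with b = 73.7 mm (the shorter side).
I_min = 107×73.7³/12 = 3.569×10^6 mm⁴
I = 3.569×10^6 mm⁴ = 3.569×10^-6 m⁴
Effective length L_e = K·L = 0.7 × 4.11 = 2.877 m
P_cr = π²EI / L_e² = π² × 10.5×10⁹ × 3.569×10^-6 / 2.877² = 4.469×10^4 N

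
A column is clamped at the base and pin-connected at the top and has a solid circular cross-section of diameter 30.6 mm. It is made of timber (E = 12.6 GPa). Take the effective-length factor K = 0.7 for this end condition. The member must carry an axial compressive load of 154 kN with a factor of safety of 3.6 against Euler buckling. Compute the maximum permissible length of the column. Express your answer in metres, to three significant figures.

L_max ≈ 0.140 m

I = πd⁴/64 = π×30.6⁴/64 = 4.304×10^4 mm⁴
I = 4.304×10^-8 m⁴
Required critical load P_cr = n·P = 3.6 × 154 = 554.4 kN = 5.544×10^5 N
From P_cr = π²EI/(K·L)²:  L = (1/K)·√(π²EI/P_cr) = (1/0.7)·√(π²×1.26×10^10×4.304×10^-8/5.544×10^5)
L = 0.140 m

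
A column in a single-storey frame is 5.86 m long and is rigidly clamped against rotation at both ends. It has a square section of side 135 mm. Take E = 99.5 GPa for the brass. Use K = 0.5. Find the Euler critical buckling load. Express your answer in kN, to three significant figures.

P_cr ≈ 3170 kN

I = a⁴/12 = 135⁴/12 = 2.768×10^7 mm⁴
I = 2.768×10^7 mm⁴ = 2.768×10^-5 m⁴
Effective length L_e = K·L = 0.5 × 5.86 = 2.930 m
P_cr = π²EI / L_e² = π² × 99.5×10⁹ × 2.768×10^-5 / 2.930² = 3.166×10^6 N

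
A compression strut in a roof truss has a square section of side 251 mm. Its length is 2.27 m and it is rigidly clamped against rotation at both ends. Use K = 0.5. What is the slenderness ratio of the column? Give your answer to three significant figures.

λ ≈ 15.7

I = a⁴/12 = 251⁴/12 = 3.308×10^8 mm⁴
A = 6.300×10^4 mm²;  r_min = √(I/A) = √(3.308×10^8/6.300×10^4) = 72.46 mm
L_e = K·L = 0.5 × 2.27 m = 1.135 m = 1135.0 mm
λ = L_e / r_min = 1135.0 / 72.46 = 15.7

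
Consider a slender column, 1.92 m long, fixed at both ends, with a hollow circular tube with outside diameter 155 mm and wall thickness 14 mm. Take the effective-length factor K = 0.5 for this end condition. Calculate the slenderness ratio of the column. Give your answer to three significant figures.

Inner diameter d_i = 155 − 2×14 = 127.0 mm
I = π(d_o⁴ − d_i⁴)/64 = π(155⁴ − 127.0⁴)/64 = 1.556×10^7 mm⁴
A = 6.202×10^3 mm²;  r_min = √(I/A) = √(1.556×10^7/6.202×10^3) = 50.10 mm
L_e = K·L = 0.5 × 1.92 m = 0.9600 m = 960.00 mm
λ = L_e / r_min = 960.00 / 50.10 = 19.2

λ ≈ 19.2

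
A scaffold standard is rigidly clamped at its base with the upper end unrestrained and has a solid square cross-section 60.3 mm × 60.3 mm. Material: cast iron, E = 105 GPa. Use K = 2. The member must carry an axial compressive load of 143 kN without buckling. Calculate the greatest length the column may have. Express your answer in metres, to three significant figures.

L_max ≈ 1.41 m

I = a⁴/12 = 60.3⁴/12 = 1.102×10^6 mm⁴
I = 1.102×10^-6 m⁴
At the buckling limit P_cr = P = 1.430×10^5 N
From P_cr = π²EI/(K·L)²:  L = (1/K)·√(π²EI/P_cr) = (1/2)·√(π²×1.05×10^11×1.102×10^-6/1.430×10^5)
L = 1.41 m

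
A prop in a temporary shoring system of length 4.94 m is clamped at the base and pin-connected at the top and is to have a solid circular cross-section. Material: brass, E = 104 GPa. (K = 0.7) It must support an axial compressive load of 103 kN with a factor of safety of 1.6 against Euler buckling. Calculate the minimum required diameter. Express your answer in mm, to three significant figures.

d ≈ 79.1 mm

Required P_cr = n·P = 1.6 × 103 = 164.8 kN
L_e = K·L = 0.7 × 4.94 = 3.458 m
Required I = P_cr·L_e²/(π²E) = 1.648×10^5 × 3.458² / (π² × 1.04×10^11) = 1.920×10^-6 m⁴
I_req = 1.920×10^6 mm⁴
Solid circle: I = πd⁴/64  ⇒  d = (64I/π)^(1/4) = (64×1.920×10^6/π)^(1/4) = 79.1 mm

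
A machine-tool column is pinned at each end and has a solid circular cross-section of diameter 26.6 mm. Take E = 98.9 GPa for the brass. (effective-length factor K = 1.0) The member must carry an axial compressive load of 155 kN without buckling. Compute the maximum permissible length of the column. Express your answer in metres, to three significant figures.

I = πd⁴/64 = π×26.6⁴/64 = 2.458×10^4 mm⁴
I = 2.458×10^-8 m⁴
At the buckling limit P_cr = P = 1.550×10^5 N
From P_cr = π²EI/(K·L)²:  L = (1/K)·√(π²EI/P_cr) = (1/1)·√(π²×9.89×10^10×2.458×10^-8/1.550×10^5)
L = 0.393 m

L_max ≈ 0.393 m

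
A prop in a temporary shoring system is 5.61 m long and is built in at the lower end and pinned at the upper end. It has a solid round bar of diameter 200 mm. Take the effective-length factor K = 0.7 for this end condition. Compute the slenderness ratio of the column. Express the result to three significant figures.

For a solid circle r = d/4 = 200/4 = 50.00 mm
L_e = K·L = 0.7 × 5.61 m = 3.927 m = 3927.0 mm
λ = L_e / r_min = 3927.0 / 50.00 = 78.5

λ ≈ 78.5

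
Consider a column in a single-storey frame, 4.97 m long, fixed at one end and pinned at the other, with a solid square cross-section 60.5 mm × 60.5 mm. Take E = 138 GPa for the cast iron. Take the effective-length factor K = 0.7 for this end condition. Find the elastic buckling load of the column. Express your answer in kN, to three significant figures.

P_cr ≈ 126 kN

I = a⁴/12 = 60.5⁴/12 = 1.116×10^6 mm⁴
I = 1.116×10^6 mm⁴ = 1.116×10^-6 m⁴
Effective length L_e = K·L = 0.7 × 4.97 = 3.479 m
P_cr = π²EI / L_e² = π² × 138×10⁹ × 1.116×10^-6 / 3.479² = 1.256×10^5 N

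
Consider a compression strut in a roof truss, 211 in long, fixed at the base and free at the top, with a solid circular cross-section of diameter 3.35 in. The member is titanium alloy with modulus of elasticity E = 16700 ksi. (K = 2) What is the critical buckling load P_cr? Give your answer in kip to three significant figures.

P_cr ≈ 5.72 kip

I = πd⁴/64 = π×3.35⁴/64 = 6.182 in⁴
Effective length L_e = K·L = 2 × 211 = 422.0 in
P_cr = π²EI / L_e² = π² × 16700×10³ × 6.182 / 422.0² = 5.722×10^3 lb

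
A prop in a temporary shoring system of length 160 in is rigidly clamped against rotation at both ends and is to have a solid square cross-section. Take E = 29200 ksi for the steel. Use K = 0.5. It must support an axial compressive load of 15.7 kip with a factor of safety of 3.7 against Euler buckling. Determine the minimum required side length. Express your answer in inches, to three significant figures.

a ≈ 1.98 in

Required P_cr = n·P = 3.7 × 15.7 = 58.09 kip
L_e = K·L = 0.5 × 160 = 80.00 in
Required I = P_cr·L_e²/(π²E) = 5.809×10^4 × 80.00² / (π² × 2.92×10^7) = 1.290 in⁴
Solid square: I = a⁴/12  ⇒  a = (12I)^(1/4) = (12×1.290)^(1/4) = 1.98 in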